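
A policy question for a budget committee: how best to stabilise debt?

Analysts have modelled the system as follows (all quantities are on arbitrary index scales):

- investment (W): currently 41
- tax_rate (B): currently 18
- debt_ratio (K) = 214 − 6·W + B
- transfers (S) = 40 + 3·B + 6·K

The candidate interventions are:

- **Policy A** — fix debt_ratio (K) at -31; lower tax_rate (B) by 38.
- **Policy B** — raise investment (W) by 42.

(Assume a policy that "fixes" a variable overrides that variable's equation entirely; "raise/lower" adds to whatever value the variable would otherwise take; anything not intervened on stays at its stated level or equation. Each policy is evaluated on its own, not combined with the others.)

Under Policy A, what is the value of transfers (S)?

Policy A (K := -31, B − 38):
  W = 41
  B = 18 − 38 = -20
  K = -31
  S = 40 + 3·(-20) + 6·(-31) = -206

-206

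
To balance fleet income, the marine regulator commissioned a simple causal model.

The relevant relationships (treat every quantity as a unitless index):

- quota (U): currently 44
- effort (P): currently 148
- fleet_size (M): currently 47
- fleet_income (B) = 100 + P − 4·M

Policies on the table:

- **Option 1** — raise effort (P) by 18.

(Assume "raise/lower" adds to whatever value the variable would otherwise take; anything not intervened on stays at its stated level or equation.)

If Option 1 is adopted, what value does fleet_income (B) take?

78

Option 1 (P + 18):
  P = 148 + 18 = 166
  M = 47
  B = 100 + 166 − 4·47 = 78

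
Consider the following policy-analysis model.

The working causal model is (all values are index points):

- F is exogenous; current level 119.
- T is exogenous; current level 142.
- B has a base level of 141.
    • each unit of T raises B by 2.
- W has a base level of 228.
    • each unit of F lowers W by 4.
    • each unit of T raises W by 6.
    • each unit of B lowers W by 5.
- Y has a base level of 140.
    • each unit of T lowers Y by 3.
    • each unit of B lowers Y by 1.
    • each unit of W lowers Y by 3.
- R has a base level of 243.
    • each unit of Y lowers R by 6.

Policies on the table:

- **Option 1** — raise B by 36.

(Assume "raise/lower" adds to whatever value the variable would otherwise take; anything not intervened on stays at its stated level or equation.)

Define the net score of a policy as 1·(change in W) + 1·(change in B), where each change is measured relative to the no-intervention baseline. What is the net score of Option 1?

-144

Baseline:
  F = 119
  T = 142
  B = 141 + 2·142 = 425
  W = 228 − 4·119 + 6·142 − 5·425 = -1521
Option 1 (B + 36):
  F = 119
  T = 142
  B = 141 + 2·142 (+36 from intervention) = 461
  W = 228 − 4·119 + 6·142 − 5·461 = -1701
ΔW = -1701 − (-1521) = -180; ΔB = 461 − 425 = 36
Score = 1·(-180) + 1·36 = -144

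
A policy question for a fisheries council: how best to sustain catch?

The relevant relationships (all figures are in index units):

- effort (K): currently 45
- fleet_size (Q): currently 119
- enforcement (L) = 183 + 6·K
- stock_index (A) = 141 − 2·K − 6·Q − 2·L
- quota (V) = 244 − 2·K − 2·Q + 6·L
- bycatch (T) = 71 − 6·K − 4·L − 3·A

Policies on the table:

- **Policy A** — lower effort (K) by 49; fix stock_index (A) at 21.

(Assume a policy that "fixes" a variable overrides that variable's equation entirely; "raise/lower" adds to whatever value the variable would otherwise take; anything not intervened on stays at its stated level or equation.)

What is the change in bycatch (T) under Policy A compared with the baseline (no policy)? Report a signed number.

-3300

Baseline:
  K = 45
  Q = 119
  L = 183 + 6·45 = 453
  A = 141 − 2·45 − 6·119 − 2·453 = -1569
  T = 71 − 6·45 − 4·453 − 3·(-1569) = 2696
Policy A (K − 49, A := 21):
  K = 45 − 49 = -4
  Q = 119
  L = 183 + 6·(-4) = 159
  A = 21
  T = 71 − 6·(-4) − 4·159 − 3·21 = -604
Change in T: -604 − 2696 = -3300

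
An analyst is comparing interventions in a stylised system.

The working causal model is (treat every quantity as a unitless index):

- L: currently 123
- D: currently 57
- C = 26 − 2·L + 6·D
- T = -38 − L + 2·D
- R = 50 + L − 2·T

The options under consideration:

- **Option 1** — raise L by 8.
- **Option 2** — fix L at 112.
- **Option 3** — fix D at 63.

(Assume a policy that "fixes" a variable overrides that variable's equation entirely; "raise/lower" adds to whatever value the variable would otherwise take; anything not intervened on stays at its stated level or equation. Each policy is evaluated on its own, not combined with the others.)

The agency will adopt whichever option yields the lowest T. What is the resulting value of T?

-55

Option 1 (L + 8):
  L = 123 + 8 = 131
  D = 57
  T = -38 − 131 + 2·57 = -55
Option 2 (L := 112):
  L = 112
  D = 57
  T = -38 − 112 + 2·57 = -36
Option 3 (D := 63):
  L = 123
  D = 63
  T = -38 − 123 + 2·63 = -35
Comparing — Option 1: T=-55, Option 2: T=-36, Option 3: T=-35. Lowest is -55 (Option 1).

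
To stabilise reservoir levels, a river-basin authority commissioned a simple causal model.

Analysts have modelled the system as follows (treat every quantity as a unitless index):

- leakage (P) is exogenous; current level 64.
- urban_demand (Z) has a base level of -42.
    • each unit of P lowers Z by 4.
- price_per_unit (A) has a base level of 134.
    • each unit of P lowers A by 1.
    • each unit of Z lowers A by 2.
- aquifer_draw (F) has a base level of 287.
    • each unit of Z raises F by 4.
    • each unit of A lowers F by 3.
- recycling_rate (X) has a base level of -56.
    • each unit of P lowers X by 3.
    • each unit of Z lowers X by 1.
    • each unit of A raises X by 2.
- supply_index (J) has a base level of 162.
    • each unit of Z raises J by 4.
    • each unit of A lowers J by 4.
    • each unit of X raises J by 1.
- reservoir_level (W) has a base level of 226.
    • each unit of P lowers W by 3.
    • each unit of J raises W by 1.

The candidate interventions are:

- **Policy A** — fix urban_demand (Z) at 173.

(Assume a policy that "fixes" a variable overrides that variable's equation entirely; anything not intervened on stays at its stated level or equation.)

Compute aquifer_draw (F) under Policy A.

1807

Policy A (Z := 173):
  P = 64
  Z = 173
  A = 134 − 64 − 2·173 = -276
  F = 287 + 4·173 − 3·(-276) = 1807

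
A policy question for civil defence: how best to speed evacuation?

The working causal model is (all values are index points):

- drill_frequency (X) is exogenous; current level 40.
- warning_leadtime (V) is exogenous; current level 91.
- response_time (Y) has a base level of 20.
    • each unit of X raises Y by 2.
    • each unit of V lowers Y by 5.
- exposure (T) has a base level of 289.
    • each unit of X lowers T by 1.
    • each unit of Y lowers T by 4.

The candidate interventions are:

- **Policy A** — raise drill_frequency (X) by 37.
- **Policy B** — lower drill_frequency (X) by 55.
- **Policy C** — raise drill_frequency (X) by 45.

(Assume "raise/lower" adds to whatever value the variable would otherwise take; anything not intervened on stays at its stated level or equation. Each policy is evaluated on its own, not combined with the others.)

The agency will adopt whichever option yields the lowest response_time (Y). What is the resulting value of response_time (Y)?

-465

Policy A (X + 37):
  X = 40 + 37 = 77
  V = 91
  Y = 20 + 2·77 − 5·91 = -281
Policy B (X − 55):
  X = 40 − 55 = -15
  V = 91
  Y = 20 + 2·(-15) − 5·91 = -465
Policy C (X + 45):
  X = 40 + 45 = 85
  V = 91
  Y = 20 + 2·85 − 5·91 = -265
Comparing — Policy A: Y=-281, Policy B: Y=-465, Policy C: Y=-265. Lowest is -465 (Policy B).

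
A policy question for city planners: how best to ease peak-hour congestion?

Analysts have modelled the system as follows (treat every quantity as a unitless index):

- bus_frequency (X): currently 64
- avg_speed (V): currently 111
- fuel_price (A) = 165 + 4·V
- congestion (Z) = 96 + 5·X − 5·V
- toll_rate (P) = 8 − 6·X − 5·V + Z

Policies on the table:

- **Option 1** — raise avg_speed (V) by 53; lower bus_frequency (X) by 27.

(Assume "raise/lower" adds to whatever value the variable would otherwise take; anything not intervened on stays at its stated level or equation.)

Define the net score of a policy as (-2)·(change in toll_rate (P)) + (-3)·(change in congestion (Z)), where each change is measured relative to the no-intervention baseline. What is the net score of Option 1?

2206

Baseline:
  X = 64
  V = 111
  Z = 96 + 5·64 − 5·111 = -139
  P = 8 − 6·64 − 5·111 + (-139) = -1070
Option 1 (V + 53, X − 27):
  X = 64 − 27 = 37
  V = 111 + 53 = 164
  Z = 96 + 5·37 − 5·164 = -539
  P = 8 − 6·37 − 5·164 + (-539) = -1573
ΔP = -1573 − (-1070) = -503; ΔZ = -539 − (-139) = -400
Score = (-2)·(-503) + (-3)·(-400) = 2206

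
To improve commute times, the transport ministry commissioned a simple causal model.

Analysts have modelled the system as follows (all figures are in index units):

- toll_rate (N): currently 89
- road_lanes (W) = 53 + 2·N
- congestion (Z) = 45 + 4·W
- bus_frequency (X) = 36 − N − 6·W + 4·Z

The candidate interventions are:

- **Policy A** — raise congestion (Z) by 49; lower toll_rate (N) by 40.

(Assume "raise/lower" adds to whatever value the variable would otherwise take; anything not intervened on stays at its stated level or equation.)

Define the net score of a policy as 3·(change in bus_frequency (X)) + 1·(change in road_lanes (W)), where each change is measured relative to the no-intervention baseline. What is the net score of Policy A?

-1772

Baseline:
  N = 89
  W = 53 + 2·89 = 231
  Z = 45 + 4·231 = 969
  X = 36 − 89 − 6·231 + 4·969 = 2437
Policy A (Z + 49, N − 40):
  N = 89 − 40 = 49
  W = 53 + 2·49 = 151
  Z = 45 + 4·151 (+49 from intervention) = 698
  X = 36 − 49 − 6·151 + 4·698 = 1873
ΔX = 1873 − 2437 = -564; ΔW = 151 − 231 = -80
Score = 3·(-564) + 1·(-80) = -1772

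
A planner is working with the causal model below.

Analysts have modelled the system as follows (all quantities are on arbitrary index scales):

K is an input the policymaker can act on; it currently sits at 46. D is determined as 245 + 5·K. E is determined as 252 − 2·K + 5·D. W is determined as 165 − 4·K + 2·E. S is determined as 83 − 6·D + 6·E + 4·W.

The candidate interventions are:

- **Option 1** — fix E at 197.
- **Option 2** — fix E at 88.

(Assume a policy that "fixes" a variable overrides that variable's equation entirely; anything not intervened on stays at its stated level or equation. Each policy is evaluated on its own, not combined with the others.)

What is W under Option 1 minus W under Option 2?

Option 1 (E := 197):
  K = 46
  D = 245 + 5·46 = 475
  E = 197
  W = 165 − 4·46 + 2·197 = 375
Option 2 (E := 88):
  K = 46
  D = 245 + 5·46 = 475
  E = 88
  W = 165 − 4·46 + 2·88 = 157
W: 375 − 157 = 218

218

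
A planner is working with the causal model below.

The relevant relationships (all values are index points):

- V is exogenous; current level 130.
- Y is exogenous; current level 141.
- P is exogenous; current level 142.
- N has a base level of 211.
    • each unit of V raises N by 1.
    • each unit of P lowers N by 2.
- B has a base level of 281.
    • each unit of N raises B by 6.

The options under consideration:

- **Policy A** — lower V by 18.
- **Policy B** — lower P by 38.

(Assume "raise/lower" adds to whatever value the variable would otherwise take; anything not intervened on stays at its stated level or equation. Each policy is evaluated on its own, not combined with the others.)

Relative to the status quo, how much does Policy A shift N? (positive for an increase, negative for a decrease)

-18

Baseline:
  V = 130
  P = 142
  N = 211 + 130 − 2·142 = 57
Policy A (V − 18):
  V = 130 − 18 = 112
  P = 142
  N = 211 + 112 − 2·142 = 39
Change in N: 39 − 57 = -18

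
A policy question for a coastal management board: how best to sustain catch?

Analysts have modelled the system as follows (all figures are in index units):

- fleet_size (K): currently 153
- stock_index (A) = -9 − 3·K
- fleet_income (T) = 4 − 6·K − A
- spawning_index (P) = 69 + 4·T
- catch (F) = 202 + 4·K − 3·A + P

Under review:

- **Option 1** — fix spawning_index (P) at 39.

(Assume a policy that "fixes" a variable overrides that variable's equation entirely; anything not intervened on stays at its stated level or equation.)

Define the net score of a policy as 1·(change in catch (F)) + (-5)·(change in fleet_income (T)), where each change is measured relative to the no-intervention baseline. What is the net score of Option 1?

Baseline:
  K = 153
  A = -9 − 3·153 = -468
  T = 4 − 6·153 − (-468) = -446
  P = 69 + 4·(-446) = -1715
  F = 202 + 4·153 − 3·(-468) + (-1715) = 503
Option 1 (P := 39):
  K = 153
  A = -9 − 3·153 = -468
  T = 4 − 6·153 − (-468) = -446
  P = 39
  F = 202 + 4·153 − 3·(-468) + 39 = 2257
ΔF = 2257 − 503 = 1754; ΔT = -446 − (-446) = 0
Score = 1·1754 + (-5)·0 = 1754

1754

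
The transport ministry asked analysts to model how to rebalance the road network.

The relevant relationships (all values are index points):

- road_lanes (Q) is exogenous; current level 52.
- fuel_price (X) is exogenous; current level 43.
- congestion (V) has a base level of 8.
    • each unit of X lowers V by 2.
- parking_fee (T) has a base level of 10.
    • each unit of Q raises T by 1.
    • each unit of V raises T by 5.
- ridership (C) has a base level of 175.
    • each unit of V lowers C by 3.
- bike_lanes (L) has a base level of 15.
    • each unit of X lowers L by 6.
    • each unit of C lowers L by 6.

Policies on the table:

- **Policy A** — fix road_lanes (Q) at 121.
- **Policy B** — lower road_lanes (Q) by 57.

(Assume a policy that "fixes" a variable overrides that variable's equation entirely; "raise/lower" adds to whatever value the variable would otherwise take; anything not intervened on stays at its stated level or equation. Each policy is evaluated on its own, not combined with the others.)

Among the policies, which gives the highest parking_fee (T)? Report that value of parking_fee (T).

Policy A (Q := 121):
  Q = 121
  X = 43
  V = 8 − 2·43 = -78
  T = 10 + 121 + 5·(-78) = -259
Policy B (Q − 57):
  Q = 52 − 57 = -5
  X = 43
  V = 8 − 2·43 = -78
  T = 10 + (-5) + 5·(-78) = -385
Comparing — Policy A: T=-259, Policy B: T=-385. Highest is -259 (Policy A).

-259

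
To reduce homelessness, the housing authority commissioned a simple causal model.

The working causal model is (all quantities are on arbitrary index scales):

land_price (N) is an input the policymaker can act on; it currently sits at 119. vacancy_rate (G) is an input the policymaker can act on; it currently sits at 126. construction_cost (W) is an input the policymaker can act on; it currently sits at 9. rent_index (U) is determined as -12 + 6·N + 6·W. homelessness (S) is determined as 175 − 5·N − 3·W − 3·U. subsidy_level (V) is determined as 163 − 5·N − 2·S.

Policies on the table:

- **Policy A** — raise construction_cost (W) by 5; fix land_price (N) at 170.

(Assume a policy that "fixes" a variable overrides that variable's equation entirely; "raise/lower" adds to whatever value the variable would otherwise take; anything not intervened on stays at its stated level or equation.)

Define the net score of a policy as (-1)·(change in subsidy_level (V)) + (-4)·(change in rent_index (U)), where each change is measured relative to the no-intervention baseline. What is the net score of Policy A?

Baseline:
  N = 119
  W = 9
  U = -12 + 6·119 + 6·9 = 756
  S = 175 − 5·119 − 3·9 − 3·756 = -2715
  V = 163 − 5·119 − 2·(-2715) = 4998
Policy A (W + 5, N := 170):
  N = 170
  W = 9 + 5 = 14
  U = -12 + 6·170 + 6·14 = 1092
  S = 175 − 5·170 − 3·14 − 3·1092 = -3993
  V = 163 − 5·170 − 2·(-3993) = 7299
ΔV = 7299 − 4998 = 2301; ΔU = 1092 − 756 = 336
Score = (-1)·2301 + (-4)·336 = -3645

-3645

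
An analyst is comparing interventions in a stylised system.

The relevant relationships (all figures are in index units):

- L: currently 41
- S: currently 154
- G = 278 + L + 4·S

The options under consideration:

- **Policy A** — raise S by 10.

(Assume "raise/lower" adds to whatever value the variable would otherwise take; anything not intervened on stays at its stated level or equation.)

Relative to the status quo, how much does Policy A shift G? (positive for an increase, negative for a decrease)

40

Baseline:
  L = 41
  S = 154
  G = 278 + 41 + 4·154 = 935
Policy A (S + 10):
  L = 41
  S = 154 + 10 = 164
  G = 278 + 41 + 4·164 = 975
Change in G: 975 − 935 = 40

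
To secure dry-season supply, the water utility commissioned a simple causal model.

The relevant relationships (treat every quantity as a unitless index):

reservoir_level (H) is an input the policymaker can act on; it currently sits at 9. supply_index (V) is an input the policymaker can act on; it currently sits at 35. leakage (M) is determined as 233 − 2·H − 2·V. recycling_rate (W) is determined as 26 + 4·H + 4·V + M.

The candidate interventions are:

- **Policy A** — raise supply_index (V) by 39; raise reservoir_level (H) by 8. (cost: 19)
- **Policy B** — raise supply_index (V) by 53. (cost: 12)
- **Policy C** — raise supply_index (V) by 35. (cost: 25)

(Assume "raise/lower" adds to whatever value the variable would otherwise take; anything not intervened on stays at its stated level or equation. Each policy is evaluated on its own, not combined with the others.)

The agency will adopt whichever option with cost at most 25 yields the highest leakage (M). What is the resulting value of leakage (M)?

Policy A (V + 39, H + 8):
  H = 9 + 8 = 17
  V = 35 + 39 = 74
  M = 233 − 2·17 − 2·74 = 51
Policy B (V + 53):
  H = 9
  V = 35 + 53 = 88
  M = 233 − 2·9 − 2·88 = 39
Policy C (V + 35):
  H = 9
  V = 35 + 35 = 70
  M = 233 − 2·9 − 2·70 = 75
Comparing — Policy A: M=51, Policy B: M=39, Policy C: M=75. Highest is 75 (Policy C).

75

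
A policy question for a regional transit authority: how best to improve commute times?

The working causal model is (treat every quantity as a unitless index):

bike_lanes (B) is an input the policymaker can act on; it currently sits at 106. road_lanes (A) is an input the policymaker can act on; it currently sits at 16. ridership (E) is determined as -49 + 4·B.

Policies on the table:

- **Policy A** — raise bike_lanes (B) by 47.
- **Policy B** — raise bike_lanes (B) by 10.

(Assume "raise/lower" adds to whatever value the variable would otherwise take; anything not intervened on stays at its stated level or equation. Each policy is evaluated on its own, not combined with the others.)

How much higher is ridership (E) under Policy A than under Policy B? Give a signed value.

Policy A (B + 47):
  B = 106 + 47 = 153
  E = -49 + 4·153 = 563
Policy B (B + 10):
  B = 106 + 10 = 116
  E = -49 + 4·116 = 415
E: 563 − 415 = 148

148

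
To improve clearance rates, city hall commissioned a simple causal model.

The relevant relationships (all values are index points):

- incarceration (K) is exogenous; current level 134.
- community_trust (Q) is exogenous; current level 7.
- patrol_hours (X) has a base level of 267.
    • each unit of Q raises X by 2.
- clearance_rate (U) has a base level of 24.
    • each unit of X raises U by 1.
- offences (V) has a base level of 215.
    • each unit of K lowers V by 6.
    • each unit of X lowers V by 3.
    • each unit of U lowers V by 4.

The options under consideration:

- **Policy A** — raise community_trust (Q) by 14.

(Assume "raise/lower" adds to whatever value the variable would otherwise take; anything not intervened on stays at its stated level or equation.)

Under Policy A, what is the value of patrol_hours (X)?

309

Policy A (Q + 14):
  Q = 7 + 14 = 21
  X = 267 + 2·21 = 309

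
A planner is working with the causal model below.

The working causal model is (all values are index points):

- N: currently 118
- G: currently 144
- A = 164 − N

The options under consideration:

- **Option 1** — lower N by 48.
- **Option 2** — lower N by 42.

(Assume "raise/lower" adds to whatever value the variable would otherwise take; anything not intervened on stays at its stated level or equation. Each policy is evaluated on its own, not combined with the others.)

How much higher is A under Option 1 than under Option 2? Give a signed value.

6

Option 1 (N − 48):
  N = 118 − 48 = 70
  A = 164 − 70 = 94
Option 2 (N − 42):
  N = 118 − 42 = 76
  A = 164 − 76 = 88
A: 94 − 88 = 6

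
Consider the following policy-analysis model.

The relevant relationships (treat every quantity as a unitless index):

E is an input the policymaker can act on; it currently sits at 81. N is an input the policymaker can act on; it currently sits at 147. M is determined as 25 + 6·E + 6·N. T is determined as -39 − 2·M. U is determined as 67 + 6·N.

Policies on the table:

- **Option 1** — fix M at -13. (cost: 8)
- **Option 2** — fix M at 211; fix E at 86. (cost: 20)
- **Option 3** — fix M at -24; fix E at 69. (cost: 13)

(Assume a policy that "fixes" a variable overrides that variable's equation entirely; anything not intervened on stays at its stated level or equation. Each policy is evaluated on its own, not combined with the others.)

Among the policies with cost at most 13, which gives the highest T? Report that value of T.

9

Option 1 (M := -13):
  E = 81
  N = 147
  M = -13
  T = -39 − 2·(-13) = -13
Option 3 (M := -24, E := 69):
  E = 69
  N = 147
  M = -24
  T = -39 − 2·(-24) = 9
Comparing — Option 1: T=-13, Option 3: T=9. Highest is 9 (Option 3).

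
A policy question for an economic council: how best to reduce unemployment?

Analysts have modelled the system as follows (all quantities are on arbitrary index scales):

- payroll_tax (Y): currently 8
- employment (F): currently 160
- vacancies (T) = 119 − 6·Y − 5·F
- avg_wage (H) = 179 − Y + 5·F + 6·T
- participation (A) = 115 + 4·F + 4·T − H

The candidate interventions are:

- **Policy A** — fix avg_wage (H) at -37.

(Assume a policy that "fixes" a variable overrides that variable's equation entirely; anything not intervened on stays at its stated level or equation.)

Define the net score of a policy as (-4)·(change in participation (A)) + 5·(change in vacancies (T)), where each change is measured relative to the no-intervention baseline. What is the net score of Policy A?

Baseline:
  Y = 8
  F = 160
  T = 119 − 6·8 − 5·160 = -729
  H = 179 − 8 + 5·160 + 6·(-729) = -3403
  A = 115 + 4·160 + 4·(-729) − (-3403) = 1242
Policy A (H := -37):
  Y = 8
  F = 160
  T = 119 − 6·8 − 5·160 = -729
  H = -37
  A = 115 + 4·160 + 4·(-729) − (-37) = -2124
ΔA = -2124 − 1242 = -3366; ΔT = -729 − (-729) = 0
Score = (-4)·(-3366) + 5·0 = 13464

13464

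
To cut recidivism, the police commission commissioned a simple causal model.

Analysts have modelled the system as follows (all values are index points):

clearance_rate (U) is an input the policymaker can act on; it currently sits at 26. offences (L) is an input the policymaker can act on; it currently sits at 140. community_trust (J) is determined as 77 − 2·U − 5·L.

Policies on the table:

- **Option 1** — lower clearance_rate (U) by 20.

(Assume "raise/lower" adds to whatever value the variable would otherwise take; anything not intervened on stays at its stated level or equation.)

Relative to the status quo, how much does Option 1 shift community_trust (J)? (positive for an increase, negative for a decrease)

Baseline:
  U = 26
  L = 140
  J = 77 − 2·26 − 5·140 = -675
Option 1 (U − 20):
  U = 26 − 20 = 6
  L = 140
  J = 77 − 2·6 − 5·140 = -635
Change in J: -635 − (-675) = 40

40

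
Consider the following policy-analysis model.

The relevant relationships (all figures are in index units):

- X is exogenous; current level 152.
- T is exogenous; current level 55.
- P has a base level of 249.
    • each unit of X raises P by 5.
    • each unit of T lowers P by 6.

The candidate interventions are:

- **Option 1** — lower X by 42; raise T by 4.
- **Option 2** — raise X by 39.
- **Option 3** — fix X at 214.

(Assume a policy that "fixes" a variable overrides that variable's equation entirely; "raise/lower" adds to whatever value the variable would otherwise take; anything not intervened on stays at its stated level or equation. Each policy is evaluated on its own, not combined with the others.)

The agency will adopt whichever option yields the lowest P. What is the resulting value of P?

Option 1 (X − 42, T + 4):
  X = 152 − 42 = 110
  T = 55 + 4 = 59
  P = 249 + 5·110 − 6·59 = 445
Option 2 (X + 39):
  X = 152 + 39 = 191
  T = 55
  P = 249 + 5·191 − 6·55 = 874
Option 3 (X := 214):
  X = 214
  T = 55
  P = 249 + 5·214 − 6·55 = 989
Comparing — Option 1: P=445, Option 2: P=874, Option 3: P=989. Lowest is 445 (Option 1).

445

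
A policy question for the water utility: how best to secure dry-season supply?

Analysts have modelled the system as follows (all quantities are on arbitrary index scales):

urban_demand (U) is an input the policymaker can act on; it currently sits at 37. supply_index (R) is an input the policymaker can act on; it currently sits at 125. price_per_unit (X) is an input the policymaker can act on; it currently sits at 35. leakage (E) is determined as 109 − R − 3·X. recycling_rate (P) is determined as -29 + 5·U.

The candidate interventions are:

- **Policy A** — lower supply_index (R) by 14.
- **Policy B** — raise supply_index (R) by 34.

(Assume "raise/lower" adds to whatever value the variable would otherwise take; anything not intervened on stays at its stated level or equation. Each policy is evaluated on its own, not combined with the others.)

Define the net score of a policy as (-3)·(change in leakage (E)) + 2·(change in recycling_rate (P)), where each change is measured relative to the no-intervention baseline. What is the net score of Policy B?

102

Baseline:
  U = 37
  R = 125
  X = 35
  E = 109 − 125 − 3·35 = -121
  P = -29 + 5·37 = 156
Policy B (R + 34):
  U = 37
  R = 125 + 34 = 159
  X = 35
  E = 109 − 159 − 3·35 = -155
  P = -29 + 5·37 = 156
ΔE = -155 − (-121) = -34; ΔP = 156 − 156 = 0
Score = (-3)·(-34) + 2·0 = 102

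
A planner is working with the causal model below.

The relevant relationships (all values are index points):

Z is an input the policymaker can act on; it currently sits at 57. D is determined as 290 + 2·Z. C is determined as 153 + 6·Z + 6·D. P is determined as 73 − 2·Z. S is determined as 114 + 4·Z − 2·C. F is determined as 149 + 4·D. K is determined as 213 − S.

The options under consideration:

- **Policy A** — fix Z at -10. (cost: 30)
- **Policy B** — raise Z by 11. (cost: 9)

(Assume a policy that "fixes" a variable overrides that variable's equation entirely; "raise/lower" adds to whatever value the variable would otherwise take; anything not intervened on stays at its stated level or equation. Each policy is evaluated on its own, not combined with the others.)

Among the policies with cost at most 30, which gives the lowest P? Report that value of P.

Policy A (Z := -10):
  Z = -10
  P = 73 − 2·(-10) = 93
Policy B (Z + 11):
  Z = 57 + 11 = 68
  P = 73 − 2·68 = -63
Comparing — Policy A: P=93, Policy B: P=-63. Lowest is -63 (Policy B).

-63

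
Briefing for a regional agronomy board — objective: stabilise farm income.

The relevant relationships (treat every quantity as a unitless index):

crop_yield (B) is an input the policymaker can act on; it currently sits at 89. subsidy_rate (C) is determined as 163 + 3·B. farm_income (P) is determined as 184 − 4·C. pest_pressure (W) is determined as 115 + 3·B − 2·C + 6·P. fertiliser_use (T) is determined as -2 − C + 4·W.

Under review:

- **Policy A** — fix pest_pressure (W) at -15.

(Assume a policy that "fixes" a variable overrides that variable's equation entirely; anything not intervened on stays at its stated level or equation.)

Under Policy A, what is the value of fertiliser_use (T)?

-492

Policy A (W := -15):
  B = 89
  C = 163 + 3·89 = 430
  P = 184 − 4·430 = -1536
  W = -15
  T = -2 − 430 + 4·(-15) = -492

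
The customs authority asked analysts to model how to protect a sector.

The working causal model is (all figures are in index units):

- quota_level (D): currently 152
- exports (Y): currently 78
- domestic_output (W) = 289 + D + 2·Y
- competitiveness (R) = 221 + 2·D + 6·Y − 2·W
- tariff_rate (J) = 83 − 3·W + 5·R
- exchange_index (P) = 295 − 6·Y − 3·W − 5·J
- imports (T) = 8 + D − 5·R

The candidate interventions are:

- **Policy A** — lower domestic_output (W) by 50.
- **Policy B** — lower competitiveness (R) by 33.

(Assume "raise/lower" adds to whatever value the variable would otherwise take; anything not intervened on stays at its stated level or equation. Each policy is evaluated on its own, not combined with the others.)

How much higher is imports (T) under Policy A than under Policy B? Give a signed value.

-665

Policy A (W − 50):
  D = 152
  Y = 78
  W = 289 + 152 + 2·78 (−50 from intervention) = 547
  R = 221 + 2·152 + 6·78 − 2·547 = -101
  T = 8 + 152 − 5·(-101) = 665
Policy B (R − 33):
  D = 152
  Y = 78
  W = 289 + 152 + 2·78 = 597
  R = 221 + 2·152 + 6·78 − 2·597 (−33 from intervention) = -234
  T = 8 + 152 − 5·(-234) = 1330
T: 665 − 1330 = -665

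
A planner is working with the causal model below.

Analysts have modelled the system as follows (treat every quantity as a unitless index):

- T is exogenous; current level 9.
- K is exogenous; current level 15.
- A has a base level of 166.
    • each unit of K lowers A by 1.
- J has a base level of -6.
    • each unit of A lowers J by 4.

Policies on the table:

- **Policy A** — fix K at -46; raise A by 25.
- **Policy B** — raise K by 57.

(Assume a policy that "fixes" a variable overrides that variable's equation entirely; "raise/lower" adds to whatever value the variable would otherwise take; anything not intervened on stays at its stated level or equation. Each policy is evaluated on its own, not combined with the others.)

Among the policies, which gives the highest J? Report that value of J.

-382

Policy A (K := -46, A + 25):
  K = -46
  A = 166 − (-46) (+25 from intervention) = 237
  J = -6 − 4·237 = -954
Policy B (K + 57):
  K = 15 + 57 = 72
  A = 166 − 72 = 94
  J = -6 − 4·94 = -382
Comparing — Policy A: J=-954, Policy B: J=-382. Highest is -382 (Policy B).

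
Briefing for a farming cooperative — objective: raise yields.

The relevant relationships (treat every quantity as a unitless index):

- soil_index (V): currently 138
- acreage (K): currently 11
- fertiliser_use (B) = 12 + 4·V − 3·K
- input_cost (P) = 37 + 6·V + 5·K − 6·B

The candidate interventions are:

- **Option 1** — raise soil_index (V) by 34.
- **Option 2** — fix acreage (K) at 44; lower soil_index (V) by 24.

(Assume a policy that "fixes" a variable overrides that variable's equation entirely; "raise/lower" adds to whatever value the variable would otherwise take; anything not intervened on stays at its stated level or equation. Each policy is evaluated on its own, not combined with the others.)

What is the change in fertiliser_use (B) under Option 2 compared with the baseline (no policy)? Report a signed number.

Baseline:
  V = 138
  K = 11
  B = 12 + 4·138 − 3·11 = 531
Option 2 (K := 44, V − 24):
  V = 138 − 24 = 114
  K = 44
  B = 12 + 4·114 − 3·44 = 336
Change in B: 336 − 531 = -195

-195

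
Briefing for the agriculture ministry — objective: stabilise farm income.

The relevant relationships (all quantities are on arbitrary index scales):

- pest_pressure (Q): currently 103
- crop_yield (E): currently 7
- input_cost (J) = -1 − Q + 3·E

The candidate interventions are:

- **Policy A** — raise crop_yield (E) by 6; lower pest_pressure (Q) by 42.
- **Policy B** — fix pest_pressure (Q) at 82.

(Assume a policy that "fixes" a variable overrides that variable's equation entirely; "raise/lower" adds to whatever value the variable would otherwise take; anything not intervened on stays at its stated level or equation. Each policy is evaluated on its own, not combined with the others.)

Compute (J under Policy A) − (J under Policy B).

39

Policy A (E + 6, Q − 42):
  Q = 103 − 42 = 61
  E = 7 + 6 = 13
  J = -1 − 61 + 3·13 = -23
Policy B (Q := 82):
  Q = 82
  E = 7
  J = -1 − 82 + 3·7 = -62
J: -23 − (-62) = 39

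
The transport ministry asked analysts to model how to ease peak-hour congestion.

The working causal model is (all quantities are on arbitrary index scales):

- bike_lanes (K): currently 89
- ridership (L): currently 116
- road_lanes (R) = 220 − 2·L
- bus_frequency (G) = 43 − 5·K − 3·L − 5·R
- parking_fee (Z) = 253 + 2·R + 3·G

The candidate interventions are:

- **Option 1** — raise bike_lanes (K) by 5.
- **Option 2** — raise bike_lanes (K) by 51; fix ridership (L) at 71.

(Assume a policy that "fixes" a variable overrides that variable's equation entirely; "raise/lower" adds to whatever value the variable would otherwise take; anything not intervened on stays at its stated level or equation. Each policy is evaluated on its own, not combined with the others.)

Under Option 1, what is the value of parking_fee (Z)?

-1916

Option 1 (K + 5):
  K = 89 + 5 = 94
  L = 116
  R = 220 − 2·116 = -12
  G = 43 − 5·94 − 3·116 − 5·(-12) = -715
  Z = 253 + 2·(-12) + 3·(-715) = -1916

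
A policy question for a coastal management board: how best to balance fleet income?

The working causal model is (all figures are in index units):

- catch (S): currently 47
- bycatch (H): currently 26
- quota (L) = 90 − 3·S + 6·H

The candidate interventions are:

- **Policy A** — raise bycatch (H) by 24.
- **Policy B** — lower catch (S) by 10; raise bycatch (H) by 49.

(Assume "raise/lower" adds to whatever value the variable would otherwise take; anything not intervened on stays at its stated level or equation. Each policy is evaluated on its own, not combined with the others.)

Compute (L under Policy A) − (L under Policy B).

-180

Policy A (H + 24):
  S = 47
  H = 26 + 24 = 50
  L = 90 − 3·47 + 6·50 = 249
Policy B (S − 10, H + 49):
  S = 47 − 10 = 37
  H = 26 + 49 = 75
  L = 90 − 3·37 + 6·75 = 429
L: 249 − 429 = -180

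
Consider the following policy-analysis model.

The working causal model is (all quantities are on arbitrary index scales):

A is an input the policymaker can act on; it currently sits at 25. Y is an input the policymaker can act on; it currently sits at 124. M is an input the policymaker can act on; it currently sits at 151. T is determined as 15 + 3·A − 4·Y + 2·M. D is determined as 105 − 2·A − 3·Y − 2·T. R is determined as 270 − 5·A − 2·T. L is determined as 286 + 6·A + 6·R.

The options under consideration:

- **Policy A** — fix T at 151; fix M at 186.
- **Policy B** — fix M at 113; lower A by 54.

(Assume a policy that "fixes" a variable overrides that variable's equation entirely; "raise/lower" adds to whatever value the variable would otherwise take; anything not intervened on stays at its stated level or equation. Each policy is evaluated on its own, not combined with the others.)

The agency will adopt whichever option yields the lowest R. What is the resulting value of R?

-157

Policy A (T := 151, M := 186):
  A = 25
  Y = 124
  M = 186
  T = 151
  R = 270 − 5·25 − 2·151 = -157
Policy B (M := 113, A − 54):
  A = 25 − 54 = -29
  Y = 124
  M = 113
  T = 15 + 3·(-29) − 4·124 + 2·113 = -342
  R = 270 − 5·(-29) − 2·(-342) = 1099
Comparing — Policy A: R=-157, Policy B: R=1099. Lowest is -157 (Policy A).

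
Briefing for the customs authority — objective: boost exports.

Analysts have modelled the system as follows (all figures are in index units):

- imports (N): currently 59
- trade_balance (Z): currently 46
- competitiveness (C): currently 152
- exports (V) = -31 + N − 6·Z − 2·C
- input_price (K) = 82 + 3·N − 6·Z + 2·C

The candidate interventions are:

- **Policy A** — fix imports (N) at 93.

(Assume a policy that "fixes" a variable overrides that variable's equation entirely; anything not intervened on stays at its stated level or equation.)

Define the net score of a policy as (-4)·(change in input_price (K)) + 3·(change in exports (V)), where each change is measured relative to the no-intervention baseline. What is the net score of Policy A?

-306

Baseline:
  N = 59
  Z = 46
  C = 152
  V = -31 + 59 − 6·46 − 2·152 = -552
  K = 82 + 3·59 − 6·46 + 2·152 = 287
Policy A (N := 93):
  N = 93
  Z = 46
  C = 152
  V = -31 + 93 − 6·46 − 2·152 = -518
  K = 82 + 3·93 − 6·46 + 2·152 = 389
ΔK = 389 − 287 = 102; ΔV = -518 − (-552) = 34
Score = (-4)·102 + 3·34 = -306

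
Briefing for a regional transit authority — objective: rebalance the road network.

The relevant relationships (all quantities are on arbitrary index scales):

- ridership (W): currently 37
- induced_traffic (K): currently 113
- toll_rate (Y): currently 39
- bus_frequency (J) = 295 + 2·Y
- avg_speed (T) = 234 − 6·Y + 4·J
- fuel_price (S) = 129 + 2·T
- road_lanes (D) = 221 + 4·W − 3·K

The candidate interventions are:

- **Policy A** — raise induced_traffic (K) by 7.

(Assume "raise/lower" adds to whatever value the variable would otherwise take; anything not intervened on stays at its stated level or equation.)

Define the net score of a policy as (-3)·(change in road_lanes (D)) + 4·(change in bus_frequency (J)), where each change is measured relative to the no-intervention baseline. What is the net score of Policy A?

Baseline:
  W = 37
  K = 113
  Y = 39
  J = 295 + 2·39 = 373
  D = 221 + 4·37 − 3·113 = 30
Policy A (K + 7):
  W = 37
  K = 113 + 7 = 120
  Y = 39
  J = 295 + 2·39 = 373
  D = 221 + 4·37 − 3·120 = 9
ΔD = 9 − 30 = -21; ΔJ = 373 − 373 = 0
Score = (-3)·(-21) + 4·0 = 63

63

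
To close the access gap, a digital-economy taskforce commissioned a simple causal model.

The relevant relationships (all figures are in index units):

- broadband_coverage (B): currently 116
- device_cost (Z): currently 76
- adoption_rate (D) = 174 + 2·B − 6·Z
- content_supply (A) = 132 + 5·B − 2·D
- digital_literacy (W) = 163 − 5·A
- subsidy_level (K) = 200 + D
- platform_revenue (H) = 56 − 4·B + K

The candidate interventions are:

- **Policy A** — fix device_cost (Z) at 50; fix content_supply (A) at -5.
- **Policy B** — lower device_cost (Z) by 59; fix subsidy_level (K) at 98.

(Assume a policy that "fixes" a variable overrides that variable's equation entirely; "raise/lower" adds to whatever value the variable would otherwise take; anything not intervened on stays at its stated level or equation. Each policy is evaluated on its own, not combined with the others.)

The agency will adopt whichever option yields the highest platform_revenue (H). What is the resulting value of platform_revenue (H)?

Policy A (Z := 50, A := -5):
  B = 116
  Z = 50
  D = 174 + 2·116 − 6·50 = 106
  K = 200 + 106 = 306
  H = 56 − 4·116 + 306 = -102
Policy B (Z − 59, K := 98):
  B = 116
  Z = 76 − 59 = 17
  D = 174 + 2·116 − 6·17 = 304
  K = 98
  H = 56 − 4·116 + 98 = -310
Comparing — Policy A: H=-102, Policy B: H=-310. Highest is -102 (Policy A).

-102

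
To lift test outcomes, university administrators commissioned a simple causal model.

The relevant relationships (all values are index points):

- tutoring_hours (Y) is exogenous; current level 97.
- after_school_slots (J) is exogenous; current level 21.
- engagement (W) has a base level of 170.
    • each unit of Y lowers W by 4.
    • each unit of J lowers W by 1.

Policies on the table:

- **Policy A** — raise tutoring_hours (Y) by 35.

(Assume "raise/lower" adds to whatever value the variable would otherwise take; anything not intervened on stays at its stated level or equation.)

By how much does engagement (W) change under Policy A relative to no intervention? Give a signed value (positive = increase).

Baseline:
  Y = 97
  J = 21
  W = 170 − 4·97 − 21 = -239
Policy A (Y + 35):
  Y = 97 + 35 = 132
  J = 21
  W = 170 − 4·132 − 21 = -379
Change in W: -379 − (-239) = -140

-140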